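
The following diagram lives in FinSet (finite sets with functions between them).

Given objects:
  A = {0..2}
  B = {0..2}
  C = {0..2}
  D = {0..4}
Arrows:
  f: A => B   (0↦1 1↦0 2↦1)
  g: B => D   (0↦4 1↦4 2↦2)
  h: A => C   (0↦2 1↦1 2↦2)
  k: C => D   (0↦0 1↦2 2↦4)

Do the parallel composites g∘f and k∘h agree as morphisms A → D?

Along f;g (path 1):
  0 f=>1 g=>4
  1 f=>0 g=>4
  2 f=>1 g=>4
  composite₁ = (0↦4 1↦4 2↦4)
Along h;k (path 2):
  0 h=>2 k=>4
  1 h=>1 k=>2
  2 h=>2 k=>4
  composite₂ = (0↦4 1↦2 2↦4)
Equal? distinct morphisms ✗

Answer: DOES NOT COMMUTE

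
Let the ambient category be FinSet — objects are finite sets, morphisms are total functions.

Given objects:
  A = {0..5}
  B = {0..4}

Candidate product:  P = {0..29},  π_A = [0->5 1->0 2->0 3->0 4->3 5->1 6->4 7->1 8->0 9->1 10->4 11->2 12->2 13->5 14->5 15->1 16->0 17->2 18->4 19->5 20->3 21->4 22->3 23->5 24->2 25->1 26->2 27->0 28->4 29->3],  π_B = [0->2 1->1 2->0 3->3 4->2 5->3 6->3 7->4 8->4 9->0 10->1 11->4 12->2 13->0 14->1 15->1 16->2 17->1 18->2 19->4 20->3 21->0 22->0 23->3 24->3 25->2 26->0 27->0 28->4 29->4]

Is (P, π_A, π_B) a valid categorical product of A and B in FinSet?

|A|·|B| = 6·5 = 30;  |P| = 30
Check the pairing map k ↦ (π_A(k), π_B(k)):
  0 -> (5,2)
  1 -> (0,1)
  2 -> (0,0)
  3 -> (0,3)
  4 -> (3,2)
  5 -> (1,3)
  6 -> (4,3)
  7 -> (1,4)
  8 -> (0,4)
  9 -> (1,0)
  10 -> (4,1)
  11 -> (2,4)
  12 -> (2,2)
  13 -> (5,0)
  14 -> (5,1)
  15 -> (1,1)
  16 -> (0,2)
  17 -> (2,1)
  18 -> (4,2)
  19 -> (5,4)
  20 -> (3,3)
  21 -> (4,0)
  22 -> (3,0)
  23 -> (5,3)
  24 -> (2,3)
  25 -> (1,2)
  26 -> (2,0)
  27 -> (0,0)  ✗ repeats pair of k=2
  28 -> (4,4)
  29 -> (3,4)
distinct pairs in image: 29 / 30 needed
  → (0,0) hit at k=2 and k=27

Answer: NOT A VALID PRODUCT — duplicate pair at indices 2,27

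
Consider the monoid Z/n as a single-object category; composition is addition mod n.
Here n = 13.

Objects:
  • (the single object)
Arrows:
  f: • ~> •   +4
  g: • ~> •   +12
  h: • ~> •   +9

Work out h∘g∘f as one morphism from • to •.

  0 +4≡4 +12≡3 +9≡12  (mod 13)
composite: +12

Answer: +12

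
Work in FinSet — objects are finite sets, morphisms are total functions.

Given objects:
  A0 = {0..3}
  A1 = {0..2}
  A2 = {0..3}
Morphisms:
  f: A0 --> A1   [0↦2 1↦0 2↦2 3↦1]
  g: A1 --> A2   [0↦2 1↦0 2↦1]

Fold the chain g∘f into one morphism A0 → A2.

  0 f-->2 g-->1
  1 f-->0 g-->2
  2 f-->2 g-->1
  3 f-->1 g-->0
result: [0↦1 1↦2 2↦1 3↦0]

Answer: [0↦1 1↦2 2↦1 3↦0]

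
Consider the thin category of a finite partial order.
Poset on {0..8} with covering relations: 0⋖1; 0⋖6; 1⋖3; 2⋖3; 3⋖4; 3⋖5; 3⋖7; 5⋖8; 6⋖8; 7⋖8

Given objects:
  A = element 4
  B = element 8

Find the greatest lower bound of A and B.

Answer: A∧B = 3

Derivation:
Common predecessors of 4,8: {0,1,2,3}
  0 ⊑ 3
  1 ⊑ 3
  2 ⊑ 3
  3 ⊑ 3
glb = 3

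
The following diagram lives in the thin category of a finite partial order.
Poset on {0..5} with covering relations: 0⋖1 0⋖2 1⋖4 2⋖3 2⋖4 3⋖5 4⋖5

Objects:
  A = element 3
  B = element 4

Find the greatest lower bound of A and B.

Common predecessors of 3,4: {0,2}
  0 <= 2
  2 <= 2
glb = 2

Answer: A∧B = 2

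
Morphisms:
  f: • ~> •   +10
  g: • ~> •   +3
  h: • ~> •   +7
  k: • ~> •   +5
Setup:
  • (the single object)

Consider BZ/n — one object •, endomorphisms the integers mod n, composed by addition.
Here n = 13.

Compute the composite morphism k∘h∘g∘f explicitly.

Answer: +12

Trace:
  0 +10≡10 +3≡0 +7≡7 +5≡12  (mod 13)
composite: +12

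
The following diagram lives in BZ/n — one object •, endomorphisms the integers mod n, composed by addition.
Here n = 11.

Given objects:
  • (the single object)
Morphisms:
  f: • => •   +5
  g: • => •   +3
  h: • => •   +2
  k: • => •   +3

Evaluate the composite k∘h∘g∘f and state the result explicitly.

  0 +5≡5 +3≡8 +2≡10 +3≡2  (mod 11)
result: +2

Answer: +2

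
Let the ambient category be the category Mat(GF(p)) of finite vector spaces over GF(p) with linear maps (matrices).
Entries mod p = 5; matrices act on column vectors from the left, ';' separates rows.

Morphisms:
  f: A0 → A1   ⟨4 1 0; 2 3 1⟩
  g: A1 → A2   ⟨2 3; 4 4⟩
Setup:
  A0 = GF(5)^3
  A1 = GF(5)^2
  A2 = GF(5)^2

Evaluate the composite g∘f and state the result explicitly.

Answer: ⟨4 1 3; 4 1 4⟩

Derivation:
  e0=[1,0,0] f→[4,2] g→[4,4]
  e1=[0,1,0] f→[1,3] g→[1,1]
  e2=[0,0,1] f→[0,1] g→[3,4]
result: ⟨4 1 3; 4 1 4⟩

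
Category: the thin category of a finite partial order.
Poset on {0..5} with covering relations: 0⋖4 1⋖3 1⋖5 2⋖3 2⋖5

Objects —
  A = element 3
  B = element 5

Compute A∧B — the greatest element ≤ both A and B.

Answer: NO MEET EXISTS

Work:
{x : x<=A ∧ x<=B} = {1,2}  (A=3, B=5)
  maximal lower bounds 1 and 2 are incomparable: neither 1<=2 nor 2<=1
→ no greatest lower bound exists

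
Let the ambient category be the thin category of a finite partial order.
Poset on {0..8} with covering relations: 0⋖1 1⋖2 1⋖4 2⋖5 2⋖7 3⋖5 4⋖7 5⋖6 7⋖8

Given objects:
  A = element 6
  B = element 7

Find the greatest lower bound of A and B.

Common predecessors of 6,7: {0,1,2}
  0 ≤ 2
  1 ≤ 2
  2 ≤ 2
glb = 2

Answer: A∧B = 2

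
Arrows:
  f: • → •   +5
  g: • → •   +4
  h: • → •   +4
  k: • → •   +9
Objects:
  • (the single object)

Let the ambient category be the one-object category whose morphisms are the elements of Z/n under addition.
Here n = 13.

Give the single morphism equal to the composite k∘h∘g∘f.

Answer: +9

Derivation:
  0 +5≡5 +4≡9 +4≡0 +9≡9  (mod 13)
result: +9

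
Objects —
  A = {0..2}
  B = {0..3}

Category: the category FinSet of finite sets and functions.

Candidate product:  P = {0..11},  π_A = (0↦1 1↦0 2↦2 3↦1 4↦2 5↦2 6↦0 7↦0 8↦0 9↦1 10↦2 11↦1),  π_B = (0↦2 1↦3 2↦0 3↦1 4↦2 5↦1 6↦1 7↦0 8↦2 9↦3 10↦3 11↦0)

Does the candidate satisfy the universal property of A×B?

Answer: VALID PRODUCT

Derivation:
|A|·|B| = 3·4 = 12;  |P| = 12
Check the pairing map k ↦ (π_A(k), π_B(k)):
  0 ↦ (1,2)
  1 ↦ (0,3)
  2 ↦ (2,0)
  3 ↦ (1,1)
  4 ↦ (2,2)
  5 ↦ (2,1)
  6 ↦ (0,1)
  7 ↦ (0,0)
  8 ↦ (0,2)
  9 ↦ (1,3)
  10 ↦ (2,3)
  11 ↦ (1,0)
distinct pairs in image: 12 / 12 needed
  → bijection onto A×B; projections well-typed.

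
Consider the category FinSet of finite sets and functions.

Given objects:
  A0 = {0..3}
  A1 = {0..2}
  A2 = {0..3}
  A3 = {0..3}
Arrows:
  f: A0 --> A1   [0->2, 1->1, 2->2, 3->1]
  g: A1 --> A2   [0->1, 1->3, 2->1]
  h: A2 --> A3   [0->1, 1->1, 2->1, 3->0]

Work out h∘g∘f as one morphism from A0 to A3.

Answer: [0->1, 1->0, 2->1, 3->0]

Work:
  0 f-->2 g-->1 h-->1
  1 f-->1 g-->3 h-->0
  2 f-->2 g-->1 h-->1
  3 f-->1 g-->3 h-->0
composite: [0->1, 1->0, 2->1, 3->0]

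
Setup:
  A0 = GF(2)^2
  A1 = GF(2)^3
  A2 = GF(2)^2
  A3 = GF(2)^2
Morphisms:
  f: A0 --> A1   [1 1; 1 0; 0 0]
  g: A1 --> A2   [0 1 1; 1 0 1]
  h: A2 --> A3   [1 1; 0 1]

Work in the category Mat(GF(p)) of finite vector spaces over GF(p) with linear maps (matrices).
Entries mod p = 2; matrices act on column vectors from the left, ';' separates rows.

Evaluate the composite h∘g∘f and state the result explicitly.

  e0=(1,0) f-->(1,1,0) g-->(1,1) h-->(0,1)
  e1=(0,1) f-->(1,0,0) g-->(0,1) h-->(1,1)
result: [0 1; 1 1]

Answer: [0 1; 1 1]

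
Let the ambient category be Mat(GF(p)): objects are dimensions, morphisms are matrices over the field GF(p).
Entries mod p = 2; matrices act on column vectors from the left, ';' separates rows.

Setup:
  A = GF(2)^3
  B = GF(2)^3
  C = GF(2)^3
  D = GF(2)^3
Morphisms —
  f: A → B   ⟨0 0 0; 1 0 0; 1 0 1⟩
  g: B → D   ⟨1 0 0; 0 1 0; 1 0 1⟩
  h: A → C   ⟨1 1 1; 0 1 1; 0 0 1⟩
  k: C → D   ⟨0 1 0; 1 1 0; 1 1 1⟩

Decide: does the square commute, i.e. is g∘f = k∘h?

Answer: DOES NOT COMMUTE

Work:
1) trace f;g:
  e0=[1,0,0] f→[0,1,1] g→[0,1,1]
  e1=[0,1,0] f→[0,0,0] g→[0,0,0]
  e2=[0,0,1] f→[0,0,1] g→[0,0,1]
  composite₁ = ⟨0 0 0; 1 0 0; 1 0 1⟩
2) trace h;k:
  e0=[1,0,0] h→[1,0,0] k→[0,1,1]
  e1=[0,1,0] h→[1,1,0] k→[1,0,0]
  e2=[0,0,1] h→[1,1,1] k→[1,0,1]
  composite₂ = ⟨0 1 1; 1 0 0; 1 0 1⟩
Equal? NO — does not commute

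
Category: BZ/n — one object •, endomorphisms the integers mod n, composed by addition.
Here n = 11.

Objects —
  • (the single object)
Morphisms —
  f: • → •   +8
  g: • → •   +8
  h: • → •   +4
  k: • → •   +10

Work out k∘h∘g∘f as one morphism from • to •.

Answer: +8

Work:
  0 +8≡8 +8≡5 +4≡9 +10≡8  (mod 11)
⟦path⟧: +8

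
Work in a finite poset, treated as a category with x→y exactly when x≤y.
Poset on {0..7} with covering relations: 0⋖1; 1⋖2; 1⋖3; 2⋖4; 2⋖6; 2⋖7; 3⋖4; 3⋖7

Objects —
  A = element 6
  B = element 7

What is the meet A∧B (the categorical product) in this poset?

Answer: A∧B = 2

Derivation:
Lower bounds of A=6 and B=7: {0,1,2}
  0 ⊑ 2
  1 ⊑ 2
  2 ⊑ 2
glb = 2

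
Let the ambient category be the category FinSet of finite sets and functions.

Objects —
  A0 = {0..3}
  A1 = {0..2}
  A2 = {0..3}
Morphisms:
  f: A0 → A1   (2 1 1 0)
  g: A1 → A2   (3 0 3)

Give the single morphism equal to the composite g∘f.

Answer: (3 0 0 3)

Derivation:
  0 f→2 g→3
  1 f→1 g→0
  2 f→1 g→0
  3 f→0 g→3
result: (3 0 0 3)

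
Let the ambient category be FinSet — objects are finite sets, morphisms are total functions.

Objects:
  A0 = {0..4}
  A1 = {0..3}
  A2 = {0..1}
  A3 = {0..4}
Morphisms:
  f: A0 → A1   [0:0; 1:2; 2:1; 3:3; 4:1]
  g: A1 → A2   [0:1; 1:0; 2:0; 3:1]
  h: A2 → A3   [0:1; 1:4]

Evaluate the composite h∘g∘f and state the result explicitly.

Answer: [0:4; 1:1; 2:1; 3:4; 4:1]

Trace:
  0 f→0 g→1 h→4
  1 f→2 g→0 h→1
  2 f→1 g→0 h→1
  3 f→3 g→1 h→4
  4 f→1 g→0 h→1
result: [0:4; 1:1; 2:1; 3:4; 4:1]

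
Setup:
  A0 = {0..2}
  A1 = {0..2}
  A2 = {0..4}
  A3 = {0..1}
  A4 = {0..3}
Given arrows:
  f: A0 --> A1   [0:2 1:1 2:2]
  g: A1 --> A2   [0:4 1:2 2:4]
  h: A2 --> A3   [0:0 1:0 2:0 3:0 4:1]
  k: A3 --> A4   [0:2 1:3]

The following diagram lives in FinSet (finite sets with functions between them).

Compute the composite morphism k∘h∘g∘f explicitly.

  0 f-->2 g-->4 h-->1 k-->3
  1 f-->1 g-->2 h-->0 k-->2
  2 f-->2 g-->4 h-->1 k-->3
⟦path⟧: [0:3 1:2 2:3]

Answer: [0:3 1:2 2:3]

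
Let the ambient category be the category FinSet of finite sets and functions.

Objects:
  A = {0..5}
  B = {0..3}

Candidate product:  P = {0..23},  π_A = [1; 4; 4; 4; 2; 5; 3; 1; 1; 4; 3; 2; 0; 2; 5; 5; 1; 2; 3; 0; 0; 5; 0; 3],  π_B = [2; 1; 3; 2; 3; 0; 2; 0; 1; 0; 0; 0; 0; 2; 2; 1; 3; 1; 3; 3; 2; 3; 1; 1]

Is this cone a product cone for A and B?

Answer: VALID PRODUCT

Derivation:
|A|·|B| = 6·4 = 24;  |P| = 24
Check the pairing map k ↦ (π_A(k), π_B(k)):
  0 : (1,2)
  1 : (4,1)
  2 : (4,3)
  3 : (4,2)
  4 : (2,3)
  5 : (5,0)
  6 : (3,2)
  7 : (1,0)
  8 : (1,1)
  9 : (4,0)
  10 : (3,0)
  11 : (2,0)
  12 : (0,0)
  13 : (2,2)
  14 : (5,2)
  15 : (5,1)
  16 : (1,3)
  17 : (2,1)
  18 : (3,3)
  19 : (0,3)
  20 : (0,2)
  21 : (5,3)
  22 : (0,1)
  23 : (3,1)
distinct pairs in image: 24 / 24 needed
  → bijection onto A×B; projections well-typed.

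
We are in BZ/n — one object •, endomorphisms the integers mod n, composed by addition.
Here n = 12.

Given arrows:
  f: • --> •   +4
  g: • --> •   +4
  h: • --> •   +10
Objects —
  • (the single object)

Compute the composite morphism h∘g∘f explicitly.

  0 +4≡4 +4≡8 +10≡6  (mod 12)
composite: +6

Answer: +6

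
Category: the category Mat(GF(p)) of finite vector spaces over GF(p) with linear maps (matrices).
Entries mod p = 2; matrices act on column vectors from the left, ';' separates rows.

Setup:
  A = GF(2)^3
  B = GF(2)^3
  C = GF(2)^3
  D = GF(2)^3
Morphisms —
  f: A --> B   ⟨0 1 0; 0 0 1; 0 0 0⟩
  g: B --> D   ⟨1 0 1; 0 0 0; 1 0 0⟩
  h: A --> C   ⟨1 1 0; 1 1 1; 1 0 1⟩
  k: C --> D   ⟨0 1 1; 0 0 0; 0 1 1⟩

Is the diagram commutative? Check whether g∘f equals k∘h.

Answer: COMMUTES

Derivation:
Path 1 = f;g:
  e0=(1,0,0) f-->(0,0,0) g-->(0,0,0)
  e1=(0,1,0) f-->(1,0,0) g-->(1,0,1)
  e2=(0,0,1) f-->(0,1,0) g-->(0,0,0)
  result₁ = ⟨0 1 0; 0 0 0; 0 1 0⟩
Path 2 = h;k:
  e0=(1,0,0) h-->(1,1,1) k-->(0,0,0)
  e1=(0,1,0) h-->(1,1,0) k-->(1,0,1)
  e2=(0,0,1) h-->(0,1,1) k-->(0,0,0)
  result₂ = ⟨0 1 0; 0 0 0; 0 1 0⟩
Equal? same morphism ✓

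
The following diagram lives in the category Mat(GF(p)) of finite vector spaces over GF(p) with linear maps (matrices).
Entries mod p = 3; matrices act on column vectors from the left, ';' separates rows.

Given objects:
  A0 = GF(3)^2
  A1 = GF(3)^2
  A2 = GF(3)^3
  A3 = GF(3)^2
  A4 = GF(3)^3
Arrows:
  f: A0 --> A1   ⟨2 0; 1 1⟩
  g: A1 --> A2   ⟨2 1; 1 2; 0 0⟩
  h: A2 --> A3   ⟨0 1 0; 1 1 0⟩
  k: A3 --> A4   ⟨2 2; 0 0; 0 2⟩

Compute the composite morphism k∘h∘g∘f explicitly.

  e0=⟨1,0⟩ f-->⟨2,1⟩ g-->⟨2,1,0⟩ h-->⟨1,0⟩ k-->⟨2,0,0⟩
  e1=⟨0,1⟩ f-->⟨0,1⟩ g-->⟨1,2,0⟩ h-->⟨2,0⟩ k-->⟨1,0,0⟩
⟦path⟧: ⟨2 1; 0 0; 0 0⟩

Answer: ⟨2 1; 0 0; 0 0⟩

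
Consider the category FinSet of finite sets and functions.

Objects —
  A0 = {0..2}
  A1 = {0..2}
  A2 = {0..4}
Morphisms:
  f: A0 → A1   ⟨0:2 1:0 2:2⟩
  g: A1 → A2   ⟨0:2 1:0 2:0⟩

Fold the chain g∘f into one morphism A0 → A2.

  0 f→2 g→0
  1 f→0 g→2
  2 f→2 g→0
composite: ⟨0:0 1:2 2:0⟩

Answer: ⟨0:0 1:2 2:0⟩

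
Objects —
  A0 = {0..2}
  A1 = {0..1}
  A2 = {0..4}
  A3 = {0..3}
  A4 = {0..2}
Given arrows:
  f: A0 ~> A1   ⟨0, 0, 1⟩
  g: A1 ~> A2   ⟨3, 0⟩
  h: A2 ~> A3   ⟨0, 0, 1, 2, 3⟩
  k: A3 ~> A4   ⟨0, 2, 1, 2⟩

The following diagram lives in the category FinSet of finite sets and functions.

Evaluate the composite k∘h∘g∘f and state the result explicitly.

Answer: ⟨1, 1, 0⟩

Derivation:
  0 f~>0 g~>3 h~>2 k~>1
  1 f~>0 g~>3 h~>2 k~>1
  2 f~>1 g~>0 h~>0 k~>0
⟦path⟧: ⟨1, 1, 0⟩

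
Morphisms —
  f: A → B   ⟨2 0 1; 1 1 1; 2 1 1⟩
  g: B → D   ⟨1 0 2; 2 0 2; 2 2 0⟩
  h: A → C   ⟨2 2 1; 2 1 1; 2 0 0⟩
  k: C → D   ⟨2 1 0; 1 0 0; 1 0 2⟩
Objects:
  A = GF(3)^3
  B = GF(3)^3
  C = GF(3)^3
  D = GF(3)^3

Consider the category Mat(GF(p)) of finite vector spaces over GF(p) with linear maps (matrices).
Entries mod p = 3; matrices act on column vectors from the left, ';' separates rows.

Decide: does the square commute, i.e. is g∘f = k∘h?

Answer: COMMUTES

Derivation:
Along f;g (path 1):
  e0=(1,0,0) f→(2,1,2) g→(0,2,0)
  e1=(0,1,0) f→(0,1,1) g→(2,2,2)
  e2=(0,0,1) f→(1,1,1) g→(0,1,1)
  ⟦path⟧₁ = ⟨0 2 0; 2 2 1; 0 2 1⟩
Along h;k (path 2):
  e0=(1,0,0) h→(2,2,2) k→(0,2,0)
  e1=(0,1,0) h→(2,1,0) k→(2,2,2)
  e2=(0,0,1) h→(1,1,0) k→(0,1,1)
  ⟦path⟧₂ = ⟨0 2 0; 2 2 1; 0 2 1⟩
Equal? YES — commutes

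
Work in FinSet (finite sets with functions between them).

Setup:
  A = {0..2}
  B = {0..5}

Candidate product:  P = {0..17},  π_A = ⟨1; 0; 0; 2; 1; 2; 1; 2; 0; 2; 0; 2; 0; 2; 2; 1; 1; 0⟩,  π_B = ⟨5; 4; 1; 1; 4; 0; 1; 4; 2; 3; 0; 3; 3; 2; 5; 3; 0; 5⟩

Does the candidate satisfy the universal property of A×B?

|A|·|B| = 3·6 = 18;  |P| = 18
Check the pairing map k ↦ (π_A(k), π_B(k)):
  0 : (1,5)
  1 : (0,4)
  2 : (0,1)
  3 : (2,1)
  4 : (1,4)
  5 : (2,0)
  6 : (1,1)
  7 : (2,4)
  8 : (0,2)
  9 : (2,3)
  10 : (0,0)
  11 : (2,3)  ✗ repeats pair of k=9
  12 : (0,3)
  13 : (2,2)
  14 : (2,5)
  15 : (1,3)
  16 : (1,0)
  17 : (0,5)
distinct pairs in image: 17 / 18 needed
  → (2,3) hit at k=9 and k=11

Answer: NOT A VALID PRODUCT — duplicate pair at indices 11,9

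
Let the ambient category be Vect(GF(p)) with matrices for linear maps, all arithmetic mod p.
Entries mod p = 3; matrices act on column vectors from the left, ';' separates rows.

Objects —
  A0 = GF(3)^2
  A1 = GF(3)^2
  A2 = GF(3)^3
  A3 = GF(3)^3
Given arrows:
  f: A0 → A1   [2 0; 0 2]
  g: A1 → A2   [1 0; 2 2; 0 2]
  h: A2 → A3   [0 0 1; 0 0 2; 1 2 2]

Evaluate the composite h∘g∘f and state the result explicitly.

Answer: [0 1; 0 2; 1 1]

Work:
  e0=⟨1,0⟩ f→⟨2,0⟩ g→⟨2,1,0⟩ h→⟨0,0,1⟩
  e1=⟨0,1⟩ f→⟨0,2⟩ g→⟨0,1,1⟩ h→⟨1,2,1⟩
result: [0 1; 0 2; 1 1]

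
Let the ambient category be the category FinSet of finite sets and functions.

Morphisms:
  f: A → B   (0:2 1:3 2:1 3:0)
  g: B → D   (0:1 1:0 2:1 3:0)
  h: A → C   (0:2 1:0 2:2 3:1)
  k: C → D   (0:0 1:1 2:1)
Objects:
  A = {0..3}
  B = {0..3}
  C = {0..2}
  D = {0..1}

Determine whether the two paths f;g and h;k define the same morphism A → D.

Answer: DOES NOT COMMUTE

Work:
1) trace f;g:
  0 f→2 g→1
  1 f→3 g→0
  2 f→1 g→0
  3 f→0 g→1
  ⟦path⟧₁ = (0:1 1:0 2:0 3:1)
2) trace h;k:
  0 h→2 k→1
  1 h→0 k→0
  2 h→2 k→1
  3 h→1 k→1
  ⟦path⟧₂ = (0:1 1:0 2:1 3:1)
Equal? NO — does not commute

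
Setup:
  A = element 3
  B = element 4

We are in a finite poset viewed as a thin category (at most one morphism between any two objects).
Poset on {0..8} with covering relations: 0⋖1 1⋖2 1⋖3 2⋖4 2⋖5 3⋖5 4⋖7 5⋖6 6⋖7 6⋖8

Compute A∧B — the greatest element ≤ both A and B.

Answer: A∧B = 1

Work:
{x : x<=A ∧ x<=B} = {0,1}  (A=3, B=4)
  0 <= 1
  1 <= 1
glb = 1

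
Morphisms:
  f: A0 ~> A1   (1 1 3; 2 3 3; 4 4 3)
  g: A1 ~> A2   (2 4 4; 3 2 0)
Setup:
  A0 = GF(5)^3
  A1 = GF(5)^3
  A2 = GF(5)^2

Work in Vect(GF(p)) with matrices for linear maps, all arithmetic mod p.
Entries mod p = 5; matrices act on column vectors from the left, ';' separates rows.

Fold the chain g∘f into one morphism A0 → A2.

Answer: (1 0 0; 2 4 0)

Trace:
  e0=[1,0,0] f~>[1,2,4] g~>[1,2]
  e1=[0,1,0] f~>[1,3,4] g~>[0,4]
  e2=[0,0,1] f~>[3,3,3] g~>[0,0]
result: (1 0 0; 2 4 0)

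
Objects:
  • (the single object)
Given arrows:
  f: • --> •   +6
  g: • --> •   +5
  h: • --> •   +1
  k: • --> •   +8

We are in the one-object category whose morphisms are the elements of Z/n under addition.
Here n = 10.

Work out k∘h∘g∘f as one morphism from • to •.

  0 +6≡6 +5≡1 +1≡2 +8≡0  (mod 10)
result: +0

Answer: +0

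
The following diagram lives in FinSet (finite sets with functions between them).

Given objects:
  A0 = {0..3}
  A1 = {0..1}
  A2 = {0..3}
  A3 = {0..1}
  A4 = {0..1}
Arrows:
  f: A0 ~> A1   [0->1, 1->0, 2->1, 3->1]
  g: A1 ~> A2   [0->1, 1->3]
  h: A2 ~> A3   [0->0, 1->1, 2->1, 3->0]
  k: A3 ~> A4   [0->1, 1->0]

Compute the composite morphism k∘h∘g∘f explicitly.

Answer: [0->1, 1->0, 2->1, 3->1]

Derivation:
  0 f~>1 g~>3 h~>0 k~>1
  1 f~>0 g~>1 h~>1 k~>0
  2 f~>1 g~>3 h~>0 k~>1
  3 f~>1 g~>3 h~>0 k~>1
result: [0->1, 1->0, 2->1, 3->1]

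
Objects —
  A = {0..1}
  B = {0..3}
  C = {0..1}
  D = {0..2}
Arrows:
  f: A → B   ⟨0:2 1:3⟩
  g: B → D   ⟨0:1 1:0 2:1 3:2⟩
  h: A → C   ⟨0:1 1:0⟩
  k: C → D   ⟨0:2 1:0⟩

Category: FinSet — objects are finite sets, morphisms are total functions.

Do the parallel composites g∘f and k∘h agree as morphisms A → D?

Answer: DOES NOT COMMUTE

Derivation:
Along f;g (path 1):
  0 f→2 g→1
  1 f→3 g→2
  result₁ = ⟨0:1 1:2⟩
Along h;k (path 2):
  0 h→1 k→0
  1 h→0 k→2
  result₂ = ⟨0:0 1:2⟩
Equal? differ; not commutative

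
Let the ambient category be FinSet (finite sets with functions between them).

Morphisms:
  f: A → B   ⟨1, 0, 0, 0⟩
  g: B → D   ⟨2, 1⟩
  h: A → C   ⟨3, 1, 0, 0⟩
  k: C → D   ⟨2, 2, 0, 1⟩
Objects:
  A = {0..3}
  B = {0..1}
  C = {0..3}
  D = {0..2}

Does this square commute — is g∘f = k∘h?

Along f;g (path 1):
  0 f→1 g→1
  1 f→0 g→2
  2 f→0 g→2
  3 f→0 g→2
  composite₁ = ⟨1, 2, 2, 2⟩
Along h;k (path 2):
  0 h→3 k→1
  1 h→1 k→2
  2 h→0 k→2
  3 h→0 k→2
  composite₂ = ⟨1, 2, 2, 2⟩
Equal? equal; square commutes

Answer: COMMUTES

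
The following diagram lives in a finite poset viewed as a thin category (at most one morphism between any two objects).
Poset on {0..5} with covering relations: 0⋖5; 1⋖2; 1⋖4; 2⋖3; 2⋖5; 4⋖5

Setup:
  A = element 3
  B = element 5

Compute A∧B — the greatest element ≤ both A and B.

Answer: A∧B = 2

Derivation:
Lower bounds of A=3 and B=5: {1,2}
  1 ⊑ 2
  2 ⊑ 2
glb = 2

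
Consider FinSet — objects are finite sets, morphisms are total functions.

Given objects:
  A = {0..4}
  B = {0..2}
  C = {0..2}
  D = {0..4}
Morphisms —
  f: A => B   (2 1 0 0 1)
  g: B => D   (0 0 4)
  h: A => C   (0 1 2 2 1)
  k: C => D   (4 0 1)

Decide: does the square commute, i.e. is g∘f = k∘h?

Answer: DOES NOT COMMUTE

Derivation:
1) trace f;g:
  0 f=>2 g=>4
  1 f=>1 g=>0
  2 f=>0 g=>0
  3 f=>0 g=>0
  4 f=>1 g=>0
  result₁ = (4 0 0 0 0)
2) trace h;k:
  0 h=>0 k=>4
  1 h=>1 k=>0
  2 h=>2 k=>1
  3 h=>2 k=>1
  4 h=>1 k=>0
  result₂ = (4 0 1 1 0)
Equal? distinct morphisms ✗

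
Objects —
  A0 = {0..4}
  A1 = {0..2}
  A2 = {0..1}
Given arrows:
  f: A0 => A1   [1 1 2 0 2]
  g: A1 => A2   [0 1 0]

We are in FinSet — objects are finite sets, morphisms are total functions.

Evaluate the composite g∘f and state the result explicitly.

  0 f=>1 g=>1
  1 f=>1 g=>1
  2 f=>2 g=>0
  3 f=>0 g=>0
  4 f=>2 g=>0
composite: [1 1 0 0 0]

Answer: [1 1 0 0 0]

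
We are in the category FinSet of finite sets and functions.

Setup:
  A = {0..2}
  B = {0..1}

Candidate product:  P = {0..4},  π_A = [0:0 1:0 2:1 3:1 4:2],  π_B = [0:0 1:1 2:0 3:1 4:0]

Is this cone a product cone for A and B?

Answer: NOT A VALID PRODUCT — |P|=5 ≠ |A|·|B|=6

Work:
|A|·|B| = 3·2 = 6;  |P| = 5
  → cardinalities differ; no bijection possible.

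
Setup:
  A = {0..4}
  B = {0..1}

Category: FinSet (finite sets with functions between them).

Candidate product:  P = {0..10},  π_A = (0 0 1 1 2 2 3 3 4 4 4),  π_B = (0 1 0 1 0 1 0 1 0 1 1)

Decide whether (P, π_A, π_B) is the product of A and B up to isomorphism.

Answer: NOT A VALID PRODUCT — |P|=11 ≠ |A|·|B|=10

Work:
|A|·|B| = 5·2 = 10;  |P| = 11
  → cardinalities differ; no bijection possible.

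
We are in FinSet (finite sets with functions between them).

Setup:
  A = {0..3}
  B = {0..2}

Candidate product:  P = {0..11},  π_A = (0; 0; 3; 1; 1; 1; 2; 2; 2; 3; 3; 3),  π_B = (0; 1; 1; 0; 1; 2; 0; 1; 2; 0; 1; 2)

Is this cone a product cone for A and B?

Answer: NOT A VALID PRODUCT — duplicate pair at indices 10,2

Trace:
|A|·|B| = 4·3 = 12;  |P| = 12
Check the pairing map k ↦ (π_A(k), π_B(k)):
  0 -> (0,0)
  1 -> (0,1)
  2 -> (3,1)
  3 -> (1,0)
  4 -> (1,1)
  5 -> (1,2)
  6 -> (2,0)
  7 -> (2,1)
  8 -> (2,2)
  9 -> (3,0)
  10 -> (3,1)  ✗ repeats pair of k=2
  11 -> (3,2)
distinct pairs in image: 11 / 12 needed
  → (3,1) hit at k=2 and k=10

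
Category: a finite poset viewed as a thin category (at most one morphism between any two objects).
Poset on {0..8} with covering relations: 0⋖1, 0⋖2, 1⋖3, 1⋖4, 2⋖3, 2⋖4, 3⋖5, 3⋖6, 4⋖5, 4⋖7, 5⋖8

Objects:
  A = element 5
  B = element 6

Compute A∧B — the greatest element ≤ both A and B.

{x : x≤A ∧ x≤B} = {0,1,2,3}  (A=5, B=6)
  0 ≤ 3
  1 ≤ 3
  2 ≤ 3
  3 ≤ 3
glb = 3

Answer: A∧B = 3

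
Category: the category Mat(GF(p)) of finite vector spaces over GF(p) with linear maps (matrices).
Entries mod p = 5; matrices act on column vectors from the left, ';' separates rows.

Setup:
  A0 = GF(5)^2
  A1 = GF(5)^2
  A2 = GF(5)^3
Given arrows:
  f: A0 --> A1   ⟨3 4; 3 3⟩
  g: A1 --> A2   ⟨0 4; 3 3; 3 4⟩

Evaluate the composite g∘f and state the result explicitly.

Answer: ⟨2 2; 3 1; 1 4⟩

Work:
  e0=[1,0] f-->[3,3] g-->[2,3,1]
  e1=[0,1] f-->[4,3] g-->[2,1,4]
result: ⟨2 2; 3 1; 1 4⟩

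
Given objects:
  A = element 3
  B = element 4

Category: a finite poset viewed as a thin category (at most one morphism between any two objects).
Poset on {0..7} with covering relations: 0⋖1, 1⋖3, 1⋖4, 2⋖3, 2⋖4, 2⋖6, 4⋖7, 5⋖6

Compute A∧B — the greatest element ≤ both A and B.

Answer: NO MEET EXISTS

Work:
Common predecessors of 3,4: {0,1,2}
  maximal lower bounds 1 and 2 are incomparable: neither 1<=2 nor 2<=1
→ no greatest lower bound exists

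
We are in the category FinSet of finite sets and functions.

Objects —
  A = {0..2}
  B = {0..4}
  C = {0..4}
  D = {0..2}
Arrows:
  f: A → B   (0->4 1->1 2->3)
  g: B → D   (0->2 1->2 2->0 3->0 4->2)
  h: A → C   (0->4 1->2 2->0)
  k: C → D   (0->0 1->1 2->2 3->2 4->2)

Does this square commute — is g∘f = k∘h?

Answer: COMMUTES

Work:
Path 1 = f;g:
  0 f→4 g→2
  1 f→1 g→2
  2 f→3 g→0
  ⟦path⟧₁ = (0->2 1->2 2->0)
Path 2 = h;k:
  0 h→4 k→2
  1 h→2 k→2
  2 h→0 k→0
  ⟦path⟧₂ = (0->2 1->2 2->0)
Equal? same morphism ✓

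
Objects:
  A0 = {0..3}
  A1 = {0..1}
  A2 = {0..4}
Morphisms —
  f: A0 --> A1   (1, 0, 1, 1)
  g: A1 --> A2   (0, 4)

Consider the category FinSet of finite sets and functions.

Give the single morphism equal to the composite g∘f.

Answer: (4, 0, 4, 4)

Derivation:
  0 f-->1 g-->4
  1 f-->0 g-->0
  2 f-->1 g-->4
  3 f-->1 g-->4
composite: (4, 0, 4, 4)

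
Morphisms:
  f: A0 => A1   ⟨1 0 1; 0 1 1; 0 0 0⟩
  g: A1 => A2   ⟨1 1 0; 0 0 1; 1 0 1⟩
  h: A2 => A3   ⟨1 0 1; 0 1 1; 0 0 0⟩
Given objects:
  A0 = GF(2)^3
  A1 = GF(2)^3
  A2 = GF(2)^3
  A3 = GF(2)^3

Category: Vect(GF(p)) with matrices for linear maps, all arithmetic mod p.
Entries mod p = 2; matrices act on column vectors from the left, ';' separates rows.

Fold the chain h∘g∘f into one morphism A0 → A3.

  e0=⟨1,0,0⟩ f=>⟨1,0,0⟩ g=>⟨1,0,1⟩ h=>⟨0,1,0⟩
  e1=⟨0,1,0⟩ f=>⟨0,1,0⟩ g=>⟨1,0,0⟩ h=>⟨1,0,0⟩
  e2=⟨0,0,1⟩ f=>⟨1,1,0⟩ g=>⟨0,0,1⟩ h=>⟨1,1,0⟩
composite: ⟨0 1 1; 1 0 1; 0 0 0⟩

Answer: ⟨0 1 1; 1 0 1; 0 0 0⟩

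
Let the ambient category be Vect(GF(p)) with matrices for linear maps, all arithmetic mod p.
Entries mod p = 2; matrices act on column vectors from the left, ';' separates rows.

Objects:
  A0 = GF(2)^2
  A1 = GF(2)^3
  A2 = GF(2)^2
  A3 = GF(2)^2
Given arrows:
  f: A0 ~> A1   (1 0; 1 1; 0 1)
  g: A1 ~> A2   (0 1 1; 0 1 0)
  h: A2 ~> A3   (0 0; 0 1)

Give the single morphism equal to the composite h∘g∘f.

Answer: (0 0; 1 1)

Trace:
  e0=⟨1,0⟩ f~>⟨1,1,0⟩ g~>⟨1,1⟩ h~>⟨0,1⟩
  e1=⟨0,1⟩ f~>⟨0,1,1⟩ g~>⟨0,1⟩ h~>⟨0,1⟩
composite: (0 0; 1 1)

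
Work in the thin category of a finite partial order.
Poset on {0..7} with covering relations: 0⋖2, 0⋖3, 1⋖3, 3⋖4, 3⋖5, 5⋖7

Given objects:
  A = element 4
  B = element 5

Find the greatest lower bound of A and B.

Answer: A∧B = 3

Work:
Common predecessors of 4,5: {0,1,3}
  0 <= 3
  1 <= 3
  3 <= 3
glb = 3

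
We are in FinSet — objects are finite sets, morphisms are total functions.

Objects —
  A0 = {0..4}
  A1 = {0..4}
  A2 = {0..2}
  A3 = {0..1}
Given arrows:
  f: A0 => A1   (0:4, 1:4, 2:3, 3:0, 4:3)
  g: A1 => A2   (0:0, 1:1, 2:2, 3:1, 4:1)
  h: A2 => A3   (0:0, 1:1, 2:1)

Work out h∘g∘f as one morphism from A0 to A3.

Answer: (0:1, 1:1, 2:1, 3:0, 4:1)

Work:
  0 f=>4 g=>1 h=>1
  1 f=>4 g=>1 h=>1
  2 f=>3 g=>1 h=>1
  3 f=>0 g=>0 h=>0
  4 f=>3 g=>1 h=>1
⟦path⟧: (0:1, 1:1, 2:1, 3:0, 4:1)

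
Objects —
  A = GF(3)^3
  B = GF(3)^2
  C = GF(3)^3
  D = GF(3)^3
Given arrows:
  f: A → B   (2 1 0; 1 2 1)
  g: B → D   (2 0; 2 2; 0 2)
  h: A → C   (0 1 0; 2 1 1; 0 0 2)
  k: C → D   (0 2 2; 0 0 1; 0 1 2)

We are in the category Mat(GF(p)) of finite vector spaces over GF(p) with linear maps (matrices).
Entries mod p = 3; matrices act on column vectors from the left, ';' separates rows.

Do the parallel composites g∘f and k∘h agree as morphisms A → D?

Answer: COMMUTES

Work:
Along f;g (path 1):
  e0=(1,0,0) f→(2,1) g→(1,0,2)
  e1=(0,1,0) f→(1,2) g→(2,0,1)
  e2=(0,0,1) f→(0,1) g→(0,2,2)
  result₁ = (1 2 0; 0 0 2; 2 1 2)
Along h;k (path 2):
  e0=(1,0,0) h→(0,2,0) k→(1,0,2)
  e1=(0,1,0) h→(1,1,0) k→(2,0,1)
  e2=(0,0,1) h→(0,1,2) k→(0,2,2)
  result₂ = (1 2 0; 0 0 2; 2 1 2)
Equal? same morphism ✓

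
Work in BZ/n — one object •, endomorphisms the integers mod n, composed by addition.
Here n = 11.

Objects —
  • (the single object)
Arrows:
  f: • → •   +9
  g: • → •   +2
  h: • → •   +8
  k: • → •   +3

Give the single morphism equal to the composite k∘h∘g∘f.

Answer: +0

Derivation:
  0 +9≡9 +2≡0 +8≡8 +3≡0  (mod 11)
⟦path⟧: +0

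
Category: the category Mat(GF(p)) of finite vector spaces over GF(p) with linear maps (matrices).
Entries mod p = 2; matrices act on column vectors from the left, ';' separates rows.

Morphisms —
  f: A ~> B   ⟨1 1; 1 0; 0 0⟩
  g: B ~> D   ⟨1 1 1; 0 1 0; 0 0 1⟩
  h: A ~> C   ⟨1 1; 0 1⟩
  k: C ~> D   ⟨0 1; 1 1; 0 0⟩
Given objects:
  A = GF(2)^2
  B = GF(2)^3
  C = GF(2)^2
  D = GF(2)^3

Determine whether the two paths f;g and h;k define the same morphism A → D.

Along f;g (path 1):
  e0=⟨1,0⟩ f~>⟨1,1,0⟩ g~>⟨0,1,0⟩
  e1=⟨0,1⟩ f~>⟨1,0,0⟩ g~>⟨1,0,0⟩
  result₁ = ⟨0 1; 1 0; 0 0⟩
Along h;k (path 2):
  e0=⟨1,0⟩ h~>⟨1,0⟩ k~>⟨0,1,0⟩
  e1=⟨0,1⟩ h~>⟨1,1⟩ k~>⟨1,0,0⟩
  result₂ = ⟨0 1; 1 0; 0 0⟩
Equal? YES — commutes

Answer: COMMUTES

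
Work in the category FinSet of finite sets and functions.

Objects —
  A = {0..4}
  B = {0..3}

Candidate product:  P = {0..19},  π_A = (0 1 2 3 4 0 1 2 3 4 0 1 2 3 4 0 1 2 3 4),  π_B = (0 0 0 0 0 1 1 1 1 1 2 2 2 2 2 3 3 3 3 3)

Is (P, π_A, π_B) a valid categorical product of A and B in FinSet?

Answer: VALID PRODUCT

Derivation:
|A|·|B| = 5·4 = 20;  |P| = 20
Check the pairing map k ↦ (π_A(k), π_B(k)):
  0 : (0,0)
  1 : (1,0)
  2 : (2,0)
  3 : (3,0)
  4 : (4,0)
  5 : (0,1)
  6 : (1,1)
  7 : (2,1)
  8 : (3,1)
  9 : (4,1)
  10 : (0,2)
  11 : (1,2)
  12 : (2,2)
  13 : (3,2)
  14 : (4,2)
  15 : (0,3)
  16 : (1,3)
  17 : (2,3)
  18 : (3,3)
  19 : (4,3)
distinct pairs in image: 20 / 20 needed
  → bijection onto A×B; projections well-typed.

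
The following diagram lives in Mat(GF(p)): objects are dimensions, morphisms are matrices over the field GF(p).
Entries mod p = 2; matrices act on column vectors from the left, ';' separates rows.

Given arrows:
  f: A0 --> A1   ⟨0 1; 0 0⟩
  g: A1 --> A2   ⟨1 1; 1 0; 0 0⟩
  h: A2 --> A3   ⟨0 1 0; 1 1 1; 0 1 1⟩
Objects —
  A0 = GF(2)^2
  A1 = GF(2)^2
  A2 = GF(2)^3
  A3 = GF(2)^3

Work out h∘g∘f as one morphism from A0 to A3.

Answer: ⟨0 1; 0 0; 0 1⟩

Trace:
  e0=⟨1,0⟩ f-->⟨0,0⟩ g-->⟨0,0,0⟩ h-->⟨0,0,0⟩
  e1=⟨0,1⟩ f-->⟨1,0⟩ g-->⟨1,1,0⟩ h-->⟨1,0,1⟩
⟦path⟧: ⟨0 1; 0 0; 0 1⟩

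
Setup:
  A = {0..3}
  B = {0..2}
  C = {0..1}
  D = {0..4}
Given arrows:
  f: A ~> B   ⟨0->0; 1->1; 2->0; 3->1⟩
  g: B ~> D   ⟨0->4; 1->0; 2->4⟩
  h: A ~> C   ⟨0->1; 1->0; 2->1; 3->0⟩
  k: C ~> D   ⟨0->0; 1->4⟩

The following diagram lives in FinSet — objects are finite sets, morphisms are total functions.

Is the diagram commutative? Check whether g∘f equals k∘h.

Path 1 = f;g:
  0 f~>0 g~>4
  1 f~>1 g~>0
  2 f~>0 g~>4
  3 f~>1 g~>0
  result₁ = ⟨0->4; 1->0; 2->4; 3->0⟩
Path 2 = h;k:
  0 h~>1 k~>4
  1 h~>0 k~>0
  2 h~>1 k~>4
  3 h~>0 k~>0
  result₂ = ⟨0->4; 1->0; 2->4; 3->0⟩
Equal? equal; square commutes

Answer: COMMUTES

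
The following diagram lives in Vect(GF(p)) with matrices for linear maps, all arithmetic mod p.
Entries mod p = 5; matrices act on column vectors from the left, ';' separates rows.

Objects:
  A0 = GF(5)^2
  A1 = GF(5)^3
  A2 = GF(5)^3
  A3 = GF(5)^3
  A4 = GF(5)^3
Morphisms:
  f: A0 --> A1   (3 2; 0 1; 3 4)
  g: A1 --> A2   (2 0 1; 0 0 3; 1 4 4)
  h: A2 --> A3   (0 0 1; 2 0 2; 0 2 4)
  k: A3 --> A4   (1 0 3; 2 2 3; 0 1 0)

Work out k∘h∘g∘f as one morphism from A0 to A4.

  e0=⟨1,0⟩ f-->⟨3,0,3⟩ g-->⟨4,4,0⟩ h-->⟨0,3,3⟩ k-->⟨4,0,3⟩
  e1=⟨0,1⟩ f-->⟨2,1,4⟩ g-->⟨3,2,2⟩ h-->⟨2,0,2⟩ k-->⟨3,0,0⟩
composite: (4 3; 0 0; 3 0)

Answer: (4 3; 0 0; 3 0)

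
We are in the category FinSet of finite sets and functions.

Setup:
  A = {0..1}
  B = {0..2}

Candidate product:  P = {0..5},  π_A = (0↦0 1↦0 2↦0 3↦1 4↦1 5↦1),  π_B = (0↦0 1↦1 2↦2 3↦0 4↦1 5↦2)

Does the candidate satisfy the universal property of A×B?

|A|·|B| = 2·3 = 6;  |P| = 6
Check the pairing map k ↦ (π_A(k), π_B(k)):
  0 ↦ (0,0)
  1 ↦ (0,1)
  2 ↦ (0,2)
  3 ↦ (1,0)
  4 ↦ (1,1)
  5 ↦ (1,2)
distinct pairs in image: 6 / 6 needed
  → bijection onto A×B; projections well-typed.

Answer: VALID PRODUCT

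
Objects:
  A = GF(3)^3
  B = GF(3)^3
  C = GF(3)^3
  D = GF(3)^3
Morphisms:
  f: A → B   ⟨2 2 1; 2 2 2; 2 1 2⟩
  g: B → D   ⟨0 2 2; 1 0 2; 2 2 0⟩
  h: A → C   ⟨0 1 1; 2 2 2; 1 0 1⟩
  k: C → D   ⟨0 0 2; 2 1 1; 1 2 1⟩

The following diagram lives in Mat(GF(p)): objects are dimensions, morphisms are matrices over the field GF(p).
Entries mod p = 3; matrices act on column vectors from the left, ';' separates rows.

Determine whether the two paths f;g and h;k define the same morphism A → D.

Along f;g (path 1):
  e0=⟨1,0,0⟩ f→⟨2,2,2⟩ g→⟨2,0,2⟩
  e1=⟨0,1,0⟩ f→⟨2,2,1⟩ g→⟨0,1,2⟩
  e2=⟨0,0,1⟩ f→⟨1,2,2⟩ g→⟨2,2,0⟩
  composite₁ = ⟨2 0 2; 0 1 2; 2 2 0⟩
Along h;k (path 2):
  e0=⟨1,0,0⟩ h→⟨0,2,1⟩ k→⟨2,0,2⟩
  e1=⟨0,1,0⟩ h→⟨1,2,0⟩ k→⟨0,1,2⟩
  e2=⟨0,0,1⟩ h→⟨1,2,1⟩ k→⟨2,2,0⟩
  composite₂ = ⟨2 0 2; 0 1 2; 2 2 0⟩
Equal? YES — commutes

Answer: COMMUTES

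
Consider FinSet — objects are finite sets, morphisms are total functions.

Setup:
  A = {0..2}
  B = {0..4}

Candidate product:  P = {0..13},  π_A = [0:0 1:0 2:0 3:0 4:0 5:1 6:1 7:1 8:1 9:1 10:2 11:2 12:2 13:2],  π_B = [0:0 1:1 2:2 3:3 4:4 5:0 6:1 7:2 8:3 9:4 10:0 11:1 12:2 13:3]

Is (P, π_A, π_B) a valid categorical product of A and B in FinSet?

|A|·|B| = 3·5 = 15;  |P| = 14
  → cardinalities differ; no bijection possible.

Answer: NOT A VALID PRODUCT — |P|=14 ≠ |A|·|B|=15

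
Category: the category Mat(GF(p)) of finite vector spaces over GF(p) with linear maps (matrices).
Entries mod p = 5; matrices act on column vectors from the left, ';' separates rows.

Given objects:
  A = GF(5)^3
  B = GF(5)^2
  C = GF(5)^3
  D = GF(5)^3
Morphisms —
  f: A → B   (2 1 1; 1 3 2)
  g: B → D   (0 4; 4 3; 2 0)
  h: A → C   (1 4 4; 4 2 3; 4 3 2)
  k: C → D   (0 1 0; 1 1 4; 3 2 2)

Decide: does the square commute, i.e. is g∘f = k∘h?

Answer: COMMUTES

Trace:
Path 1 = f;g:
  e0=[1,0,0] f→[2,1] g→[4,1,4]
  e1=[0,1,0] f→[1,3] g→[2,3,2]
  e2=[0,0,1] f→[1,2] g→[3,0,2]
  result₁ = (4 2 3; 1 3 0; 4 2 2)
Path 2 = h;k:
  e0=[1,0,0] h→[1,4,4] k→[4,1,4]
  e1=[0,1,0] h→[4,2,3] k→[2,3,2]
  e2=[0,0,1] h→[4,3,2] k→[3,0,2]
  result₂ = (4 2 3; 1 3 0; 4 2 2)
Equal? YES — commutes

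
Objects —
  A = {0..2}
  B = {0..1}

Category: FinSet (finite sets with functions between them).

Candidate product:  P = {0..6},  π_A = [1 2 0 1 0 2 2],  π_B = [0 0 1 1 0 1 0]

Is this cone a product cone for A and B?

Answer: NOT A VALID PRODUCT — |P|=7 ≠ |A|·|B|=6

Trace:
|A|·|B| = 3·2 = 6;  |P| = 7
  → cardinalities differ; no bijection possible.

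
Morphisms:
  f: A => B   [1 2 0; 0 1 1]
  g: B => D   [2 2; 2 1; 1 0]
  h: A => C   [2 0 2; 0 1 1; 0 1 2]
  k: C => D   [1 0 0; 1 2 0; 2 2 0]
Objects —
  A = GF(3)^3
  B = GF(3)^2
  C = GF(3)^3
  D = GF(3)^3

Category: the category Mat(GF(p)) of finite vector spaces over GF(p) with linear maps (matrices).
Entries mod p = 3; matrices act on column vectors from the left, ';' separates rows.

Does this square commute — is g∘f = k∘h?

Path 1 = f;g:
  e0=(1,0,0) f=>(1,0) g=>(2,2,1)
  e1=(0,1,0) f=>(2,1) g=>(0,2,2)
  e2=(0,0,1) f=>(0,1) g=>(2,1,0)
  result₁ = [2 0 2; 2 2 1; 1 2 0]
Path 2 = h;k:
  e0=(1,0,0) h=>(2,0,0) k=>(2,2,1)
  e1=(0,1,0) h=>(0,1,1) k=>(0,2,2)
  e2=(0,0,1) h=>(2,1,2) k=>(2,1,0)
  result₂ = [2 0 2; 2 2 1; 1 2 0]
Equal? equal; square commutes

Answer: COMMUTES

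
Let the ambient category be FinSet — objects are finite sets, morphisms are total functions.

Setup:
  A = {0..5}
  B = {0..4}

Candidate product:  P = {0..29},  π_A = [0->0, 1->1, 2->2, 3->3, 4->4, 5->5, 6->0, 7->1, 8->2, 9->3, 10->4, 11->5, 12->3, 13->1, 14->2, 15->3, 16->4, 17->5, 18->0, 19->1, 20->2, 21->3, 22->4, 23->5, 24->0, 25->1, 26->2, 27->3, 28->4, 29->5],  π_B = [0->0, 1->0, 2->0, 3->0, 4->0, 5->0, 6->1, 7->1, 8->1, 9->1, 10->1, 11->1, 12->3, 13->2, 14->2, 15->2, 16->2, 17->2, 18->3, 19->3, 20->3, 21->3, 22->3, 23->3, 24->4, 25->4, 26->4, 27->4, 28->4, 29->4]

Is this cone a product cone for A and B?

|A|·|B| = 6·5 = 30;  |P| = 30
Check the pairing map k ↦ (π_A(k), π_B(k)):
  0 -> (0,0)
  1 -> (1,0)
  2 -> (2,0)
  3 -> (3,0)
  4 -> (4,0)
  5 -> (5,0)
  6 -> (0,1)
  7 -> (1,1)
  8 -> (2,1)
  9 -> (3,1)
  10 -> (4,1)
  11 -> (5,1)
  12 -> (3,3)
  13 -> (1,2)
  14 -> (2,2)
  15 -> (3,2)
  16 -> (4,2)
  17 -> (5,2)
  18 -> (0,3)
  19 -> (1,3)
  20 -> (2,3)
  21 -> (3,3)  ✗ repeats pair of k=12
  22 -> (4,3)
  23 -> (5,3)
  24 -> (0,4)
  25 -> (1,4)
  26 -> (2,4)
  27 -> (3,4)
  28 -> (4,4)
  29 -> (5,4)
distinct pairs in image: 29 / 30 needed
  → (3,3) hit at k=12 and k=21

Answer: NOT A VALID PRODUCT — duplicate pair at indices 21,12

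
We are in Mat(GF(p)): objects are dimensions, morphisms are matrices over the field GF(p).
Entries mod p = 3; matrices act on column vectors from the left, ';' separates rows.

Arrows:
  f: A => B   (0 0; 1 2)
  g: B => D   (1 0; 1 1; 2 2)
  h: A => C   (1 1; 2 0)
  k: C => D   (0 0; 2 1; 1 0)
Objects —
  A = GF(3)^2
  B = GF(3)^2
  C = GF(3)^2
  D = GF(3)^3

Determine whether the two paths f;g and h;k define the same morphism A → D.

Answer: DOES NOT COMMUTE

Work:
1) trace f;g:
  e0=(1,0) f=>(0,1) g=>(0,1,2)
  e1=(0,1) f=>(0,2) g=>(0,2,1)
  result₁ = (0 0; 1 2; 2 1)
2) trace h;k:
  e0=(1,0) h=>(1,2) k=>(0,1,1)
  e1=(0,1) h=>(1,0) k=>(0,2,1)
  result₂ = (0 0; 1 2; 1 1)
Equal? distinct morphisms ✗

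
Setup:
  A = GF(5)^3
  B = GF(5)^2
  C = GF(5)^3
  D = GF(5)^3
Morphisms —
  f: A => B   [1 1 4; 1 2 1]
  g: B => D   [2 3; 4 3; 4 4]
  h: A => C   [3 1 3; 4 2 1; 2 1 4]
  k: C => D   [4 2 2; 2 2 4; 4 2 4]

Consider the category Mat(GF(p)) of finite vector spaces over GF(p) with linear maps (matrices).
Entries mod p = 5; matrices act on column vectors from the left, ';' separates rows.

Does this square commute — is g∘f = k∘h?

Answer: DOES NOT COMMUTE

Work:
1) trace f;g:
  e0=[1,0,0] f=>[1,1] g=>[0,2,3]
  e1=[0,1,0] f=>[1,2] g=>[3,0,2]
  e2=[0,0,1] f=>[4,1] g=>[1,4,0]
  result₁ = [0 3 1; 2 0 4; 3 2 0]
2) trace h;k:
  e0=[1,0,0] h=>[3,4,2] k=>[4,2,3]
  e1=[0,1,0] h=>[1,2,1] k=>[0,0,2]
  e2=[0,0,1] h=>[3,1,4] k=>[2,4,0]
  result₂ = [4 0 2; 2 0 4; 3 2 0]
Equal? NO — does not commute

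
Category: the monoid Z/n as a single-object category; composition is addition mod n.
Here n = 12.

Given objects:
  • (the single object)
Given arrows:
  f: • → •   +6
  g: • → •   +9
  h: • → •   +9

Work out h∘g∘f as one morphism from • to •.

Answer: +0

Derivation:
  0 +6≡6 +9≡3 +9≡0  (mod 12)
result: +0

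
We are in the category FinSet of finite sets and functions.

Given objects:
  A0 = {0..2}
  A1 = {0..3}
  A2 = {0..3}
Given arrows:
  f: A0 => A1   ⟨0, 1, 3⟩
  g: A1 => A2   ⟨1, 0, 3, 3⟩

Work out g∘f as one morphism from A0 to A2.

  0 f=>0 g=>1
  1 f=>1 g=>0
  2 f=>3 g=>3
⟦path⟧: ⟨1, 0, 3⟩

Answer: ⟨1, 0, 3⟩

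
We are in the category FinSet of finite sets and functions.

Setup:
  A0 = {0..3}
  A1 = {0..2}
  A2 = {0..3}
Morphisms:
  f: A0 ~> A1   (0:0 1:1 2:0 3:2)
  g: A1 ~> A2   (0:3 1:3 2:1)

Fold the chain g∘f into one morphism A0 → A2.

  0 f~>0 g~>3
  1 f~>1 g~>3
  2 f~>0 g~>3
  3 f~>2 g~>1
⟦path⟧: (0:3 1:3 2:3 3:1)

Answer: (0:3 1:3 2:3 3:1)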